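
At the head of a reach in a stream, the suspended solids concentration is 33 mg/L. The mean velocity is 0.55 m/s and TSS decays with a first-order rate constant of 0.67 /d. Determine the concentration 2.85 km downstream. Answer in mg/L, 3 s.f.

31.7 mg/L

Travel time t = 2.85 km / 0.55 m/s = 2850/0.55 = 5182 s = 0.05997 d.
First-order decay: C = 33·exp(−0.67·0.05997) = 33·0.9606 = 31.7 mg/L.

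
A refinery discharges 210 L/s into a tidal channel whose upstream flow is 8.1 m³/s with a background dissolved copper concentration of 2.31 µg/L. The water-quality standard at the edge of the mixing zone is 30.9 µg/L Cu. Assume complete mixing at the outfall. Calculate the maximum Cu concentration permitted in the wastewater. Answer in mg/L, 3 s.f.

1.13 mg/L

210 L/s = 0.21 m³/s.
2.31 µg/L = 0.00231 mg/L.
30.9 µg/L = 0.0309 mg/L.
Mass balance: 0.0309·8.31 = 0.21·Cₑ + 8.1·0.00231.
Cₑ = (0.2568 − 0.01871) / 0.21 = 1.134 mg/L.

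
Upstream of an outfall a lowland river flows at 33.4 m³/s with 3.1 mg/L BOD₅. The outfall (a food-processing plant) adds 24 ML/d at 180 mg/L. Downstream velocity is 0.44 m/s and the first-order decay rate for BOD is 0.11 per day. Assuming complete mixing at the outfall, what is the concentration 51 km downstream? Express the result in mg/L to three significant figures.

24 ML/d = 0.2778 m³/s.
After complete mixing, C₀ = (0.2778·180 + 33.4·3.1) / 33.68 = 4.559 mg/L.
Travel time t = 5.1e+04 m / 0.44 m/s = 1.159e+05 s = 1.342 d.
C = 4.559·exp(−0.11·1.342) = 4.559·0.8628 = 3.934 mg/L.

3.93 mg/L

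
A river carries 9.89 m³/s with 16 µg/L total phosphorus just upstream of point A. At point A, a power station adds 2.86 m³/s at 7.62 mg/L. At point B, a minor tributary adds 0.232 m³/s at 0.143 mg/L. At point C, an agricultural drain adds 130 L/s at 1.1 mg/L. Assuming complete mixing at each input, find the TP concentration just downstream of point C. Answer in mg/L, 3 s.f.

16 µg/L = 0.016 mg/L.
After input A: C = (9.89·0.016 + 2.86·7.62) / 12.75 = 1.722 mg/L.
After input B: C = (12.75·1.722 + 0.232·0.143) / 12.98 = 1.693 mg/L.
130 L/s = 0.13 m³/s.
After input C: C = (12.98·1.693 + 0.13·1.1) / 13.11 = 1.688 mg/L.

1.69 mg/L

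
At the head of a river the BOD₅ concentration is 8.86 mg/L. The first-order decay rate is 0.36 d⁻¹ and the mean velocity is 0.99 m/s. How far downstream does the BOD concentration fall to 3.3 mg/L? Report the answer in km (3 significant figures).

235 km

From C = C₀·e^(−kt), t = ln(C₀/C)/k = ln(8.86/3.3)/0.36 = 0.9876/0.36 = 2.743 d.
Distance = v·t = 0.99 m/s × 2.37e+05 s = 2.347e+05 m = 234.7 km.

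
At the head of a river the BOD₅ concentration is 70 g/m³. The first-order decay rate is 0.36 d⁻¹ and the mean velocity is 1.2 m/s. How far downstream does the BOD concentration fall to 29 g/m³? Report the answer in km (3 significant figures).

254 km

From C = C₀·e^(−kt), t = ln(C₀/C)/k = ln(70/29)/0.36 = 0.8812/0.36 = 2.448 d.
Distance = v·t = 1.2 m/s × 2.115e+05 s = 2.538e+05 m = 253.8 km.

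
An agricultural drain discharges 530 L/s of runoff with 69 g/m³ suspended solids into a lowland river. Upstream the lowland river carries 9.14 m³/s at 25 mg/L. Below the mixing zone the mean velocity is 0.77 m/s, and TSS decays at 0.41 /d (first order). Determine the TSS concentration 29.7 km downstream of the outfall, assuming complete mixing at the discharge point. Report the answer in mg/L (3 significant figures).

530 L/s = 0.53 m³/s.
After complete mixing, C₀ = (0.53·69 + 9.14·25) / 9.67 = 27.41 mg/L.
Travel time t = 2.97e+04 m / 0.77 m/s = 3.857e+04 s = 0.4464 d.
C = 27.41·exp(−0.41·0.4464) = 27.41·0.8327 = 22.83 mg/L.

22.8 mg/L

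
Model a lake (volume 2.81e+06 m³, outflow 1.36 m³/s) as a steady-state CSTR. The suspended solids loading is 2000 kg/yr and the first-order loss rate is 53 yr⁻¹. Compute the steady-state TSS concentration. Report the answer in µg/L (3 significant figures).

Outflow Q = 1.36 m³/s × 3.156e+07 s/yr = 4.292e+07 m³/yr.
Steady-state CSTR mass balance: W = Q·C + k·V·C, so C = W/(Q + kV).
Q + kV = 4.292e+07 + 53·2.81e+06 = 1.918e+08 m³/yr.
C = 2000/1.918e+08 = 1.042e-05 kg/m³ = 0.01042 mg/L = 10.42 µg/L.

10.4 µg/L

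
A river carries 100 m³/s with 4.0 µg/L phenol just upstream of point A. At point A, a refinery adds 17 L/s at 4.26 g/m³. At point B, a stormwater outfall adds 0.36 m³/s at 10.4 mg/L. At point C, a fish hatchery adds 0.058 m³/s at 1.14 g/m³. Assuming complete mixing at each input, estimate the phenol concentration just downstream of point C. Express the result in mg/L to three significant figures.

4.0 µg/L = 0.004 mg/L.
17 L/s = 0.017 m³/s.
After input A: C = (100·0.004 + 0.017·4.26) / 100 = 0.004723 mg/L.
After input B: C = (100·0.004723 + 0.36·10.4) / 100.4 = 0.04201 mg/L.
After input C: C = (100.4·0.04201 + 0.058·1.14) / 100.4 = 0.04264 mg/L.

0.0426 mg/L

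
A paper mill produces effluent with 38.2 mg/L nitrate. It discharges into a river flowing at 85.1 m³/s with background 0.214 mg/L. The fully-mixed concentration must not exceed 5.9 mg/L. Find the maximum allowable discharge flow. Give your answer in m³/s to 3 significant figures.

Mass balance at complete mixing: C_std·(Q_w + Q_r) = Q_w·C_e + Q_r·C_b.
Rearranging, Q_w = Q_r·(C_std − C_b)/(C_e − C_std) = 85.1·(5.9 − 0.214) / (38.2 − 5.9) = 14.98 m³/s.

15.0 m³/s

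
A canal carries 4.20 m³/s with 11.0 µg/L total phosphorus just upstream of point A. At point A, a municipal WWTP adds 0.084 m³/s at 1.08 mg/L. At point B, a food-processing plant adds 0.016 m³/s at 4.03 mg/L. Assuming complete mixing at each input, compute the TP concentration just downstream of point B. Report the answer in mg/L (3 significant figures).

0.0468 mg/L

11.0 µg/L = 0.011 mg/L.
After input A: C = (4.2·0.011 + 0.084·1.08) / 4.284 = 0.03196 mg/L.
After input B: C = (4.284·0.03196 + 0.016·4.03) / 4.3 = 0.04684 mg/L.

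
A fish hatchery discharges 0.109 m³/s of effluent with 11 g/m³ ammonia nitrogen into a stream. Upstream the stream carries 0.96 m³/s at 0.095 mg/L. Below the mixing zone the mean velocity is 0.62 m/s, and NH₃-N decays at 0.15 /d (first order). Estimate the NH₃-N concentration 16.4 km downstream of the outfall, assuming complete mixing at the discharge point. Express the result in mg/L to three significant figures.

After complete mixing, C₀ = (0.109·11 + 0.96·0.095) / 1.069 = 1.207 mg/L.
Travel time t = 1.64e+04 m / 0.62 m/s = 2.645e+04 s = 0.3062 d.
C = 1.207·exp(−0.15·0.3062) = 1.207·0.9551 = 1.153 mg/L.

1.15 mg/L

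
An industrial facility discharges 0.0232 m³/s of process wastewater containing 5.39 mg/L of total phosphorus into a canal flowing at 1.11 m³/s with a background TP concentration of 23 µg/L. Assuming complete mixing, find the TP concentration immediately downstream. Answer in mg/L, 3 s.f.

23 µg/L = 0.023 mg/L.
Conservation of mass across the mixing zone: C = (0.0232·5.39 + 1.11·0.023) / (0.0232 + 1.11) = 0.1506/1.133 = 0.1329 mg/L.

0.133 mg/L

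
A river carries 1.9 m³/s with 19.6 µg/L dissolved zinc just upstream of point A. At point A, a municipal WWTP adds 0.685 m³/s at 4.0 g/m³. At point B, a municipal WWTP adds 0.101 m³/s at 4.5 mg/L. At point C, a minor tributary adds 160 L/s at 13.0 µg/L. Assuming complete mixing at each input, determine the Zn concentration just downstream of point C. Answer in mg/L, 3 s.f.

19.6 µg/L = 0.0196 mg/L.
After input A: C = (1.9·0.0196 + 0.685·4) / 2.585 = 1.074 mg/L.
After input B: C = (2.585·1.074 + 0.101·4.5) / 2.686 = 1.203 mg/L.
160 L/s = 0.16 m³/s.
13.0 µg/L = 0.013 mg/L.
After input C: C = (2.686·1.203 + 0.16·0.013) / 2.846 = 1.136 mg/L.

1.14 mg/L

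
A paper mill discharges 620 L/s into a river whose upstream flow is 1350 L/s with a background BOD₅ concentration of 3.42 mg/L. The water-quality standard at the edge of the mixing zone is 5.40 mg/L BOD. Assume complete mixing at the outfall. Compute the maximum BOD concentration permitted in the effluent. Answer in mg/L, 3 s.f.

620 L/s = 0.62 m³/s.
1350 L/s = 1.35 m³/s.
Mass balance: 5.4·1.97 = 0.62·Cₑ + 1.35·3.42.
Cₑ = (10.64 − 4.617) / 0.62 = 9.711 mg/L.

9.71 mg/L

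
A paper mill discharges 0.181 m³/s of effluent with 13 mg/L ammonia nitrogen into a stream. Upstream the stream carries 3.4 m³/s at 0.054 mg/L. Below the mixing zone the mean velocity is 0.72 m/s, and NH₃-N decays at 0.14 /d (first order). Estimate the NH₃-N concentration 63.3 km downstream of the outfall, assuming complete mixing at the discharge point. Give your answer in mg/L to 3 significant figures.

After complete mixing, C₀ = (0.181·13 + 3.4·0.054) / 3.581 = 0.7083 mg/L.
Travel time t = 6.33e+04 m / 0.72 m/s = 8.792e+04 s = 1.018 d.
C = 0.7083·exp(−0.14·1.018) = 0.7083·0.8672 = 0.6143 mg/L.

0.614 mg/L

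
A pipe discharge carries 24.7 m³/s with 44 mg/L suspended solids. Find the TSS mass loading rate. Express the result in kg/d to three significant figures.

Mass flux = Q·C = 24.7 m³/s × 44 g/m³ = 1087 g/s.
= 1087 g/s × 86.4 = 9.39e+04 kg/d.

93900 kg/d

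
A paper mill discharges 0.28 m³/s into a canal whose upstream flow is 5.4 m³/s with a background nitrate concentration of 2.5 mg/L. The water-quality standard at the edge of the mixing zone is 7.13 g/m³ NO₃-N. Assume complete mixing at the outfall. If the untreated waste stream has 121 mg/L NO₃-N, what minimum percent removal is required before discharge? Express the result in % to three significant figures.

Mass balance: 7.13·5.68 = 0.28·Cₑ + 5.4·2.5.
Cₑ = (40.5 − 13.5) / 0.28 = 96.42 mg/L.
Required removal = 1 − 96.42/121 = 20.31 %.

20.3 %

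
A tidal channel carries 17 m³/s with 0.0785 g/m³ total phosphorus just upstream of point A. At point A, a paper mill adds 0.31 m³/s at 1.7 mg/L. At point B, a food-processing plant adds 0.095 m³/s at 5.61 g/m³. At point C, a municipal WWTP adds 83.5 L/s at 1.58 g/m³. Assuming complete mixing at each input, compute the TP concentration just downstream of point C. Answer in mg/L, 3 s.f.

0.144 mg/L

After input A: C = (17·0.0785 + 0.31·1.7) / 17.31 = 0.1075 mg/L.
After input B: C = (17.31·0.1075 + 0.095·5.61) / 17.4 = 0.1376 mg/L.
83.5 L/s = 0.0835 m³/s.
After input C: C = (17.4·0.1376 + 0.0835·1.58) / 17.49 = 0.1445 mg/L.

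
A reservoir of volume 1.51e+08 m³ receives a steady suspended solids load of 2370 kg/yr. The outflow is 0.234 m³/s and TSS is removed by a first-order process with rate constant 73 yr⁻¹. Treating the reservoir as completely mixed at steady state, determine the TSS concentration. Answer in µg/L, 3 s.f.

0.215 µg/L

Outflow Q = 0.234 m³/s × 3.156e+07 s/yr = 7.384e+06 m³/yr.
Steady-state CSTR mass balance: W = Q·C + k·V·C, so C = W/(Q + kV).
Q + kV = 7.384e+06 + 73·1.51e+08 = 1.103e+10 m³/yr.
C = 2370/1.103e+10 = 2.149e-07 kg/m³ = 0.0002149 mg/L = 0.2149 µg/L.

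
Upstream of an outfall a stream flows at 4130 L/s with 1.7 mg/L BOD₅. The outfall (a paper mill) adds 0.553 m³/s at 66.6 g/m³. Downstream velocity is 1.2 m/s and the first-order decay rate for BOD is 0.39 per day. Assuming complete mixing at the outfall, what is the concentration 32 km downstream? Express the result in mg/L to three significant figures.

4130 L/s = 4.13 m³/s.
After complete mixing, C₀ = (0.553·66.6 + 4.13·1.7) / 4.683 = 9.364 mg/L.
Travel time t = 3.2e+04 m / 1.2 m/s = 2.667e+04 s = 0.3086 d.
C = 9.364·exp(−0.39·0.3086) = 9.364·0.8866 = 8.302 mg/L.

8.30 mg/L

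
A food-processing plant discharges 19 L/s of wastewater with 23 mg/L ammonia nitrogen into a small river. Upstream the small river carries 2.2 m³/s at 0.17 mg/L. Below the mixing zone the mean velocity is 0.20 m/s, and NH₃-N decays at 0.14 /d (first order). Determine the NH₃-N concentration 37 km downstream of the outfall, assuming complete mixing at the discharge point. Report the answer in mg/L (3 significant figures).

19 L/s = 0.019 m³/s.
After complete mixing, C₀ = (0.019·23 + 2.2·0.17) / 2.219 = 0.3655 mg/L.
Travel time t = 3.7e+04 m / 0.20 m/s = 1.85e+05 s = 2.141 d.
C = 0.3655·exp(−0.14·2.141) = 0.3655·0.741 = 0.2708 mg/L.

0.271 mg/L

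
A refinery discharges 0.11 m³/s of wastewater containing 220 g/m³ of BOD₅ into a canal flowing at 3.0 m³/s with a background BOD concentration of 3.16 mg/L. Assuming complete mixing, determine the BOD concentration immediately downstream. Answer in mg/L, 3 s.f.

10.8 mg/L

By mass balance at complete mixing, C = (0.11·220 + 3·3.16) / (0.11 + 3) = 33.68/3.11 = 10.83 mg/L.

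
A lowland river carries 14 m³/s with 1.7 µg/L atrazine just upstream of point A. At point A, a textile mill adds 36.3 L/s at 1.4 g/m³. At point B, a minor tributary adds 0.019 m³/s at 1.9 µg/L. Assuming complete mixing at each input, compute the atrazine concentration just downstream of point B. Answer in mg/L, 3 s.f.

0.00531 mg/L

1.7 µg/L = 0.0017 mg/L.
36.3 L/s = 0.0363 m³/s.
After input A: C = (14·0.0017 + 0.0363·1.4) / 14.04 = 0.005316 mg/L.
1.9 µg/L = 0.0019 mg/L.
After input B: C = (14.04·0.005316 + 0.019·0.0019) / 14.06 = 0.005312 mg/L.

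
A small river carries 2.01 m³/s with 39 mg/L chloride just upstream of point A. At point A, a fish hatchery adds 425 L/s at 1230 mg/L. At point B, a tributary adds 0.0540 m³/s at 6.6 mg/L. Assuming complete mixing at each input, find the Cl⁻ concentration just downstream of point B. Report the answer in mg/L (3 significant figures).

425 L/s = 0.425 m³/s.
After input A: C = (2.01·39 + 0.425·1230) / 2.435 = 246.9 mg/L.
After input B: C = (2.435·246.9 + 0.054·6.6) / 2.489 = 241.7 mg/L.

242 mg/L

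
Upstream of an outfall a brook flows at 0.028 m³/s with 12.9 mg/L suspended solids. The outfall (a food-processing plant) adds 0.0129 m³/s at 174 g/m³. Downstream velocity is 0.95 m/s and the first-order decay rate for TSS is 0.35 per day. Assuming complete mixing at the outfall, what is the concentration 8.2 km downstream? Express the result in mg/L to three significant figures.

After complete mixing, C₀ = (0.0129·174 + 0.028·12.9) / 0.0409 = 63.71 mg/L.
Travel time t = 8200 m / 0.95 m/s = 8632 s = 0.0999 d.
C = 63.71·exp(−0.35·0.0999) = 63.71·0.9656 = 61.52 mg/L.

61.5 mg/L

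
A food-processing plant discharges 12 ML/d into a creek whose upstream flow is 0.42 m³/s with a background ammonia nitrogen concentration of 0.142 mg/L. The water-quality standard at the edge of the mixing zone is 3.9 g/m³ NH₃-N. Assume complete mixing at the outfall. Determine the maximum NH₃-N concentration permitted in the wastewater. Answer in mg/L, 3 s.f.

12 ML/d = 0.1389 m³/s.
Mass balance: 3.9·0.5589 = 0.1389·Cₑ + 0.42·0.142.
Cₑ = (2.18 − 0.05964) / 0.1389 = 15.26 mg/L.

15.3 mg/L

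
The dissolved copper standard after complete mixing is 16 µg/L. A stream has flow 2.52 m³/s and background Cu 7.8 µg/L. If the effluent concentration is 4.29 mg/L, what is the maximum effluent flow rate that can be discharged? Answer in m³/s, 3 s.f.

0.00483 m³/s

7.8 µg/L = 0.0078 mg/L.
16 µg/L = 0.016 mg/L.
Mass balance at complete mixing: C_std·(Q_w + Q_r) = Q_w·C_e + Q_r·C_b.
Rearranging, Q_w = Q_r·(C_std − C_b)/(C_e − C_std) = 2.52·(0.016 − 0.0078) / (4.29 − 0.016) = 0.004835 m³/s.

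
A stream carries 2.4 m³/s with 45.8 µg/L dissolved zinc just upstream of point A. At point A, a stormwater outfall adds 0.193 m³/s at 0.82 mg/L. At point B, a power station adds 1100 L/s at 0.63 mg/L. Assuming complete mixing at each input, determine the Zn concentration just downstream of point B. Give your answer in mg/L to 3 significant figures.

45.8 µg/L = 0.0458 mg/L.
After input A: C = (2.4·0.0458 + 0.193·0.82) / 2.593 = 0.1034 mg/L.
1100 L/s = 1.1 m³/s.
After input B: C = (2.593·0.1034 + 1.1·0.63) / 3.693 = 0.2603 mg/L.

0.260 mg/L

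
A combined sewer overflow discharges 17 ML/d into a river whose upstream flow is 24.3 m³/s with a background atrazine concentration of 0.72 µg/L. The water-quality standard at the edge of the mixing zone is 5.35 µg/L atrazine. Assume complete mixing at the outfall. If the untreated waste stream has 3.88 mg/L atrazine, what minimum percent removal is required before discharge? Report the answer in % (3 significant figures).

85.1 %

17 ML/d = 0.1968 m³/s.
0.72 µg/L = 0.00072 mg/L.
5.35 µg/L = 0.00535 mg/L.
Mass balance: 0.00535·24.5 = 0.1968·Cₑ + 24.3·0.00072.
Cₑ = (0.1311 − 0.0175) / 0.1968 = 0.5772 mg/L.
Required removal = 1 − 0.5772/3.88 = 85.12 %.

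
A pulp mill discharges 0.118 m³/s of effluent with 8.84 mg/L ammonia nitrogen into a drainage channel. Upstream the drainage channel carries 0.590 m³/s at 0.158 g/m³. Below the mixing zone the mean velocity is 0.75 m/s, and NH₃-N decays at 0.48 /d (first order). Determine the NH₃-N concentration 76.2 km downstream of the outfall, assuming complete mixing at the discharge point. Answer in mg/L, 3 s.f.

0.913 mg/L

After complete mixing, C₀ = (0.118·8.84 + 0.59·0.158) / 0.708 = 1.605 mg/L.
Travel time t = 7.62e+04 m / 0.75 m/s = 1.016e+05 s = 1.176 d.
C = 1.605·exp(−0.48·1.176) = 1.605·0.5687 = 0.9127 mg/L.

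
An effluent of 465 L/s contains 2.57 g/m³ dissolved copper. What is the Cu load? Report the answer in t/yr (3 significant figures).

37.7 t/yr

465 L/s = 0.465 m³/s.
Mass flux = Q·C = 0.465 m³/s × 2.57 g/m³ = 1.195 g/s.
= 1.195 g/s × 31.56 = 37.71 t/yr.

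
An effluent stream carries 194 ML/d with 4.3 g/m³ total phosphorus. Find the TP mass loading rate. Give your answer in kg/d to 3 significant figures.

834 kg/d

194 ML/d = 2.245 m³/s.
Mass flux = Q·C = 2.245 m³/s × 4.3 g/m³ = 9.655 g/s.
= 9.655 g/s × 86.4 = 834.2 kg/d.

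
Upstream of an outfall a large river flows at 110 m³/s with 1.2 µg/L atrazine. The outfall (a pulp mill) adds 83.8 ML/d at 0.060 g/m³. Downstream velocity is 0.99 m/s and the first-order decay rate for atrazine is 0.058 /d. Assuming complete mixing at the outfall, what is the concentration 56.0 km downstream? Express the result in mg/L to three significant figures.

0.00165 mg/L

83.8 ML/d = 0.9699 m³/s.
1.2 µg/L = 0.0012 mg/L.
After complete mixing, C₀ = (0.9699·0.06 + 110·0.0012) / 111 = 0.001714 mg/L.
Travel time t = 5.6e+04 m / 0.99 m/s = 5.657e+04 s = 0.6547 d.
C = 0.001714·exp(−0.058·0.6547) = 0.001714·0.9627 = 0.00165 mg/L.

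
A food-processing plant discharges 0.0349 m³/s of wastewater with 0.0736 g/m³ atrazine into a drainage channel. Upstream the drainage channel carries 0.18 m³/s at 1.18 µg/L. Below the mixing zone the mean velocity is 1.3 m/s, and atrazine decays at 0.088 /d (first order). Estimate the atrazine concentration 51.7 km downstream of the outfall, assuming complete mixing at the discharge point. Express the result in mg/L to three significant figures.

1.18 µg/L = 0.00118 mg/L.
After complete mixing, C₀ = (0.0349·0.0736 + 0.18·0.00118) / 0.2149 = 0.01294 mg/L.
Travel time t = 5.17e+04 m / 1.3 m/s = 3.977e+04 s = 0.4603 d.
C = 0.01294·exp(−0.088·0.4603) = 0.01294·0.9603 = 0.01243 mg/L.

0.0124 mg/L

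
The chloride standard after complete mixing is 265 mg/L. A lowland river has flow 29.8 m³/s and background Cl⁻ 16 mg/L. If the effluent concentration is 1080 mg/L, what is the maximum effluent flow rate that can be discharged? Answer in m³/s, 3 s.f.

9.10 m³/s

Mass balance at complete mixing: C_std·(Q_w + Q_r) = Q_w·C_e + Q_r·C_b.
Rearranging, Q_w = Q_r·(C_std − C_b)/(C_e − C_std) = 29.8·(265 − 16) / (1080 − 265) = 9.105 m³/s.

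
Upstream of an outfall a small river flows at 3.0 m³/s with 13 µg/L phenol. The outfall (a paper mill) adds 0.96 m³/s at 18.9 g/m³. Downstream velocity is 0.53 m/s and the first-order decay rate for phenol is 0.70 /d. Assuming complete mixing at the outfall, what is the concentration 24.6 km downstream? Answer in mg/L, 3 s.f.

3.15 mg/L

13 µg/L = 0.013 mg/L.
After complete mixing, C₀ = (0.96·18.9 + 3·0.013) / 3.96 = 4.592 mg/L.
Travel time t = 2.46e+04 m / 0.53 m/s = 4.642e+04 s = 0.5372 d.
C = 4.592·exp(−0.70·0.5372) = 4.592·0.6866 = 3.152 mg/L.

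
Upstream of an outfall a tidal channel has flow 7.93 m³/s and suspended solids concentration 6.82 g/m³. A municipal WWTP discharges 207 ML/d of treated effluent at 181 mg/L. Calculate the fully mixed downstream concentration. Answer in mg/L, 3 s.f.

47.2 mg/L

207 ML/d = 2.396 m³/s.
Conservation of mass across the mixing zone: C = (2.396·181 + 7.93·6.82) / (2.396 + 7.93) = 487.7/10.33 = 47.23 mg/L.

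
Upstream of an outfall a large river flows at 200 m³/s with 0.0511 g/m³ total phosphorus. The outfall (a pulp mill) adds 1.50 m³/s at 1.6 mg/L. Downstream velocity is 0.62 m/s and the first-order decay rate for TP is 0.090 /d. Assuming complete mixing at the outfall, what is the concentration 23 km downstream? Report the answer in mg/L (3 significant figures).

After complete mixing, C₀ = (1.5·1.6 + 200·0.0511) / 201.5 = 0.06263 mg/L.
Travel time t = 2.3e+04 m / 0.62 m/s = 3.71e+04 s = 0.4294 d.
C = 0.06263·exp(−0.090·0.4294) = 0.06263·0.9621 = 0.06026 mg/L.

0.0603 mg/L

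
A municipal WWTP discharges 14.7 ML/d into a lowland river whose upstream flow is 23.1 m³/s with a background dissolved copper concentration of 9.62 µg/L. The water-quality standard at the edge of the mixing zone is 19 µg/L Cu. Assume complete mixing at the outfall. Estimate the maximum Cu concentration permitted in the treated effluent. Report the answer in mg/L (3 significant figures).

1.29 mg/L

14.7 ML/d = 0.1701 m³/s.
9.62 µg/L = 0.00962 mg/L.
19 µg/L = 0.019 mg/L.
Mass balance: 0.019·23.27 = 0.1701·Cₑ + 23.1·0.00962.
Cₑ = (0.4421 − 0.2222) / 0.1701 = 1.293 mg/L.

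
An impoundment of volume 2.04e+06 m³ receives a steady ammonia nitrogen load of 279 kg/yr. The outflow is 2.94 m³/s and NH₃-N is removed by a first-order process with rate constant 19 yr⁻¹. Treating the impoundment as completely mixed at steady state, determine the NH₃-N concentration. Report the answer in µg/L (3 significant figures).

Outflow Q = 2.94 m³/s × 3.156e+07 s/yr = 9.278e+07 m³/yr.
Steady-state CSTR mass balance: W = Q·C + k·V·C, so C = W/(Q + kV).
Q + kV = 9.278e+07 + 19·2.04e+06 = 1.315e+08 m³/yr.
C = 279/1.315e+08 = 2.121e-06 kg/m³ = 0.002121 mg/L = 2.121 µg/L.

2.12 µg/L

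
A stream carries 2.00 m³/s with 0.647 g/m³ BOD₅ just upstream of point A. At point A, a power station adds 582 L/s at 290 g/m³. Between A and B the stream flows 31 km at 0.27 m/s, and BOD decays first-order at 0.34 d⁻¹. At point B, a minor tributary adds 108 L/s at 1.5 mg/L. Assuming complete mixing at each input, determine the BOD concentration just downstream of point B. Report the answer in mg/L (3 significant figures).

582 L/s = 0.582 m³/s.
After input A: C = (2·0.647 + 0.582·290) / 2.582 = 65.87 mg/L.
Over the 31 km reach to input B (t = 1.148e+05 s = 1.329 d), decay gives C = 65.87·exp(−0.34·1.329) = 41.92 mg/L.
108 L/s = 0.108 m³/s.
After input B: C = (2.582·41.92 + 0.108·1.5) / 2.69 = 40.3 mg/L.

40.3 mg/L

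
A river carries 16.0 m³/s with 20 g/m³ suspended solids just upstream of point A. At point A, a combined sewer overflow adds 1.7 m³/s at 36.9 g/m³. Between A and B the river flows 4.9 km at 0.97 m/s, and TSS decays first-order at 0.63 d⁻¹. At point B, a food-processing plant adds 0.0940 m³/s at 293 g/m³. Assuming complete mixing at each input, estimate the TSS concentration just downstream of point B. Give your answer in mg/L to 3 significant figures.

After input A: C = (16·20 + 1.7·36.9) / 17.7 = 21.62 mg/L.
Over the 4.9 km reach to input B (t = 5052 s = 0.05847 d), decay gives C = 21.62·exp(−0.63·0.05847) = 20.84 mg/L.
After input B: C = (17.7·20.84 + 0.094·293) / 17.79 = 22.28 mg/L.

22.3 mg/L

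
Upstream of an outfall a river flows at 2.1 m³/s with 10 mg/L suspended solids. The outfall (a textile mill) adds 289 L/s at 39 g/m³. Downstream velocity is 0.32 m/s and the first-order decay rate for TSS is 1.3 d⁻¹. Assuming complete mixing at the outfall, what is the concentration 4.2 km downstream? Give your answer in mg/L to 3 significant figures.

289 L/s = 0.289 m³/s.
After complete mixing, C₀ = (0.289·39 + 2.1·10) / 2.389 = 13.51 mg/L.
Travel time t = 4200 m / 0.32 m/s = 1.312e+04 s = 0.1519 d.
C = 13.51·exp(−1.3·0.1519) = 13.51·0.8208 = 11.09 mg/L.

11.1 mg/L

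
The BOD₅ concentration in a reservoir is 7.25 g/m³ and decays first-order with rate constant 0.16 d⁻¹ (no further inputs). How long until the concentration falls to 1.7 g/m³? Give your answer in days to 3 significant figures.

9.06 d

t = ln(C₀/C)/k = ln(7.25/1.7)/0.16 = 1.45/0.16 = 9.065 d.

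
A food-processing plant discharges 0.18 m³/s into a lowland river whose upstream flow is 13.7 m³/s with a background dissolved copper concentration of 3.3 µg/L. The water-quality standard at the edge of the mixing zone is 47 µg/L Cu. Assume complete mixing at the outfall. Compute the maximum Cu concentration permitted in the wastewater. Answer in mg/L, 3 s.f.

3.37 mg/L

3.3 µg/L = 0.0033 mg/L.
47 µg/L = 0.047 mg/L.
Mass balance: 0.047·13.88 = 0.18·Cₑ + 13.7·0.0033.
Cₑ = (0.6524 − 0.04521) / 0.18 = 3.373 mg/L.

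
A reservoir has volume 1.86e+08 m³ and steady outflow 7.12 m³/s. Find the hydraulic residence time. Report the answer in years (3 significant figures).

0.828 yr

Q = 7.12 m³/s × 3.156e+07 s/yr = 2.247e+08 m³/yr.
Hydraulic residence time τ = V/Q = 1.86e+08/2.247e+08 = 0.8278 yr.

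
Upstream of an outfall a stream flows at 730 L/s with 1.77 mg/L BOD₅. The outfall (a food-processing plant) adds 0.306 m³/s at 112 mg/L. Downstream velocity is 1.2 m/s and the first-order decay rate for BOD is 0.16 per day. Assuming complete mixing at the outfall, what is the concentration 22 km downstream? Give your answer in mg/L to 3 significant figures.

730 L/s = 0.73 m³/s.
After complete mixing, C₀ = (0.306·112 + 0.73·1.77) / 1.036 = 34.33 mg/L.
Travel time t = 2.2e+04 m / 1.2 m/s = 1.833e+04 s = 0.2122 d.
C = 34.33·exp(−0.16·0.2122) = 34.33·0.9666 = 33.18 mg/L.

33.2 mg/L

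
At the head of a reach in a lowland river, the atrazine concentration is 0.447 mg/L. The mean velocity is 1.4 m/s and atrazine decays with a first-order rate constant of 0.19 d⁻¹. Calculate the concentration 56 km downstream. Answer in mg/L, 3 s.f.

Travel time t = 56 km / 1.4 m/s = 5.6e+04/1.4 = 4e+04 s = 0.463 d.
First-order decay: C = 0.447·exp(−0.19·0.463) = 0.447·0.9158 = 0.4094 mg/L.

0.409 mg/L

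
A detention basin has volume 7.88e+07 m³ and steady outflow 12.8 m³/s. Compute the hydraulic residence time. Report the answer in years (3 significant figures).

Q = 12.8 m³/s × 3.156e+07 s/yr = 4.039e+08 m³/yr.
Hydraulic residence time τ = V/Q = 7.88e+07/4.039e+08 = 0.1951 yr.

0.195 yr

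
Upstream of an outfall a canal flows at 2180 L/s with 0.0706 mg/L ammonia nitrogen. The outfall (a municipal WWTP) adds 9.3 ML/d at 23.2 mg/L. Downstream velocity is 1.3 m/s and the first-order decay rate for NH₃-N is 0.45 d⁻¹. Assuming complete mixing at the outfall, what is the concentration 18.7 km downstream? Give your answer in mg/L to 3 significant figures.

9.3 ML/d = 0.1076 m³/s.
2180 L/s = 2.18 m³/s.
After complete mixing, C₀ = (0.1076·23.2 + 2.18·0.0706) / 2.288 = 1.159 mg/L.
Travel time t = 1.87e+04 m / 1.3 m/s = 1.438e+04 s = 0.1665 d.
C = 1.159·exp(−0.45·0.1665) = 1.159·0.9278 = 1.075 mg/L.

1.08 mg/L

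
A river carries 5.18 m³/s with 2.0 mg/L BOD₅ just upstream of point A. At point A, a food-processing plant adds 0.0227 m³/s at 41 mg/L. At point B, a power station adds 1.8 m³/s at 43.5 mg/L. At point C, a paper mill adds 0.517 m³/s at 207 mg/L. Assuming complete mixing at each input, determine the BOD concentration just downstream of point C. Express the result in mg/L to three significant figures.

26.1 mg/L

After input A: C = (5.18·2 + 0.0227·41) / 5.203 = 2.17 mg/L.
After input B: C = (5.203·2.17 + 1.8·43.5) / 7.003 = 12.79 mg/L.
After input C: C = (7.003·12.79 + 0.517·207) / 7.52 = 26.15 mg/L.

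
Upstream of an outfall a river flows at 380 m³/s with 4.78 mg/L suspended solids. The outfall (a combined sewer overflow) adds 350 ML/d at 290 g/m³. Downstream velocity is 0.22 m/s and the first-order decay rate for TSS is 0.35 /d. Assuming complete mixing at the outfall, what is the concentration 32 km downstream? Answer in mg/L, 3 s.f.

4.32 mg/L

350 ML/d = 4.051 m³/s.
After complete mixing, C₀ = (4.051·290 + 380·4.78) / 384.1 = 7.788 mg/L.
Travel time t = 3.2e+04 m / 0.22 m/s = 1.455e+05 s = 1.684 d.
C = 7.788·exp(−0.35·1.684) = 7.788·0.5548 = 4.321 mg/L.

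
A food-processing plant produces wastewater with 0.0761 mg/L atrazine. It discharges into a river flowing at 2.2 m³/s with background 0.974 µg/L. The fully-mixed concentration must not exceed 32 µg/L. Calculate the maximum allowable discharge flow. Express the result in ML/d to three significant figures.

0.974 µg/L = 0.000974 mg/L.
32 µg/L = 0.032 mg/L.
Mass balance at complete mixing: C_std·(Q_w + Q_r) = Q_w·C_e + Q_r·C_b.
Rearranging, Q_w = Q_r·(C_std − C_b)/(C_e − C_std) = 2.2·(0.032 − 0.000974) / (0.0761 − 0.032) = 1.548 m³/s.
= 133.7 ML/d.

134 ML/d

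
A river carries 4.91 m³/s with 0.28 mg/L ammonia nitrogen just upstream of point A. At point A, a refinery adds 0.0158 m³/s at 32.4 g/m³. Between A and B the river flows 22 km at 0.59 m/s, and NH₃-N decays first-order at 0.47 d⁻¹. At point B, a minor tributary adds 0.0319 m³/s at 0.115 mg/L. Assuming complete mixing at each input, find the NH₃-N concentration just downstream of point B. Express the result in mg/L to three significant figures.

0.311 mg/L

After input A: C = (4.91·0.28 + 0.0158·32.4) / 4.926 = 0.383 mg/L.
Over the 22 km reach to input B (t = 3.729e+04 s = 0.4316 d), decay gives C = 0.383·exp(−0.47·0.4316) = 0.3127 mg/L.
After input B: C = (4.926·0.3127 + 0.0319·0.115) / 4.958 = 0.3114 mg/L.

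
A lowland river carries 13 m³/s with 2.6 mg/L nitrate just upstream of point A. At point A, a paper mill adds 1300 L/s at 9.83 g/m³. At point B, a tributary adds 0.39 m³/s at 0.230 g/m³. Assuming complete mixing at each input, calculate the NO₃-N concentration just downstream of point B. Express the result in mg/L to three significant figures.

3.18 mg/L

1300 L/s = 1.3 m³/s.
After input A: C = (13·2.6 + 1.3·9.83) / 14.3 = 3.257 mg/L.
After input B: C = (14.3·3.257 + 0.39·0.23) / 14.69 = 3.177 mg/L.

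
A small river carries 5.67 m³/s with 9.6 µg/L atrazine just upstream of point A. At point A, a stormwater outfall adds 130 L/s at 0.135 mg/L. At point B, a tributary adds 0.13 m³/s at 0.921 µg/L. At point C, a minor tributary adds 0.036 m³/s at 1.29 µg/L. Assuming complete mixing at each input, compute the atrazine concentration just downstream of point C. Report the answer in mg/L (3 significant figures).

9.6 µg/L = 0.0096 mg/L.
130 L/s = 0.13 m³/s.
After input A: C = (5.67·0.0096 + 0.13·0.135) / 5.8 = 0.01241 mg/L.
0.921 µg/L = 0.000921 mg/L.
After input B: C = (5.8·0.01241 + 0.13·0.000921) / 5.93 = 0.01216 mg/L.
1.29 µg/L = 0.00129 mg/L.
After input C: C = (5.93·0.01216 + 0.036·0.00129) / 5.966 = 0.01209 mg/L.

0.0121 mg/L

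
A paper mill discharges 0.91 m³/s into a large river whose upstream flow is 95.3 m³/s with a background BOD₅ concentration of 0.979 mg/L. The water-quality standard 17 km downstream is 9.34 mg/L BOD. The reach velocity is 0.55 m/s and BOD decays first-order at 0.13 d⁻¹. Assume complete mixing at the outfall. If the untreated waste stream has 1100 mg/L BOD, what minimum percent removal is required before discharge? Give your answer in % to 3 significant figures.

15.3 %

Travel time to the compliance point: t = 1.7e+04/0.55 = 3.091e+04 s = 0.3577 d; decay factor exp(−0.13·0.3577) = 0.9546.
So the concentration just after mixing may be at most 9.34/0.9546 = 9.785 mg/L.
Mass balance: 9.785·96.21 = 0.91·Cₑ + 95.3·0.979.
Cₑ = (941.4 − 93.3) / 0.91 = 932 mg/L.
Required removal = 1 − 932/1100 = 15.28 %.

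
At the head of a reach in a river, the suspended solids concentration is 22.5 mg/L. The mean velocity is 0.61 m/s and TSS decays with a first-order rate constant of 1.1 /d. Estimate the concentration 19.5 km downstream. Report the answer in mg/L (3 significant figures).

Travel time t = 19.5 km / 0.61 m/s = 1.95e+04/0.61 = 3.197e+04 s = 0.37 d.
First-order decay: C = 22.5·exp(−1.1·0.37) = 22.5·0.6657 = 14.98 mg/L.

15.0 mg/L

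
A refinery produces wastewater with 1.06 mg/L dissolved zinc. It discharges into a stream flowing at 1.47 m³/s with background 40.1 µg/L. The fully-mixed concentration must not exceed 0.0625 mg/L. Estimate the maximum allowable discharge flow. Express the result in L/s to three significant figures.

40.1 µg/L = 0.0401 mg/L.
Mass balance at complete mixing: C_std·(Q_w + Q_r) = Q_w·C_e + Q_r·C_b.
Rearranging, Q_w = Q_r·(C_std − C_b)/(C_e − C_std) = 1.47·(0.0625 − 0.0401) / (1.06 − 0.0625) = 0.03301 m³/s.
= 33.01 L/s.

33.0 L/s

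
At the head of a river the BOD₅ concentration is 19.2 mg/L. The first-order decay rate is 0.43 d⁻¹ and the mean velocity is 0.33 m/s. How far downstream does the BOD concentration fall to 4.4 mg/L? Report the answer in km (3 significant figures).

From C = C₀·e^(−kt), t = ln(C₀/C)/k = ln(19.2/4.4)/0.43 = 1.473/0.43 = 3.426 d.
Distance = v·t = 0.33 m/s × 2.96e+05 s = 9.769e+04 m = 97.69 km.

97.7 km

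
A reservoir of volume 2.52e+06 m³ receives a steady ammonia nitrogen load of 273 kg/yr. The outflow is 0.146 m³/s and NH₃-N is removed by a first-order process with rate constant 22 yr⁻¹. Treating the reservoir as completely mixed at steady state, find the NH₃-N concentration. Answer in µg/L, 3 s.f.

4.55 µg/L

Outflow Q = 0.146 m³/s × 3.156e+07 s/yr = 4.607e+06 m³/yr.
Steady-state CSTR mass balance: W = Q·C + k·V·C, so C = W/(Q + kV).
Q + kV = 4.607e+06 + 22·2.52e+06 = 6.005e+07 m³/yr.
C = 273/6.005e+07 = 4.546e-06 kg/m³ = 0.004546 mg/L = 4.546 µg/L.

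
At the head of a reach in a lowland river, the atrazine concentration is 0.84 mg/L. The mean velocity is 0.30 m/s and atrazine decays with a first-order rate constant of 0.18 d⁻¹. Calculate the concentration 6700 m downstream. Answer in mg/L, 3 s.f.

Travel time t = 6700 m / 0.30 m/s = 6700/0.30 = 2.233e+04 s = 0.2585 d.
First-order decay: C = 0.84·exp(−0.18·0.2585) = 0.84·0.9545 = 0.8018 mg/L.

0.802 mg/L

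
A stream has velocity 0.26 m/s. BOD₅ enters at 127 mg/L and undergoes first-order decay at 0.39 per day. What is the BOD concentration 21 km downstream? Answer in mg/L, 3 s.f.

Travel time t = 21 km / 0.26 m/s = 2.1e+04/0.26 = 8.077e+04 s = 0.9348 d.
First-order decay: C = 127·exp(−0.39·0.9348) = 127·0.6945 = 88.2 mg/L.

88.2 mg/L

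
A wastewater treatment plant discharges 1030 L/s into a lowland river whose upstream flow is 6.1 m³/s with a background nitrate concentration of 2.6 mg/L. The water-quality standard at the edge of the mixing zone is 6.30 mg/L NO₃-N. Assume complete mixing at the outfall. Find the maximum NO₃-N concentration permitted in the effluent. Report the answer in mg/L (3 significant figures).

1030 L/s = 1.03 m³/s.
Mass balance: 6.3·7.13 = 1.03·Cₑ + 6.1·2.6.
Cₑ = (44.92 − 15.86) / 1.03 = 28.21 mg/L.

28.2 mg/L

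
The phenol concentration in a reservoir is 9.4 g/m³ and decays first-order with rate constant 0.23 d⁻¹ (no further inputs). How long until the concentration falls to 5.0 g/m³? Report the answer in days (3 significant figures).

t = ln(C₀/C)/k = ln(9.4/5.0)/0.23 = 0.6313/0.23 = 2.745 d.

2.74 d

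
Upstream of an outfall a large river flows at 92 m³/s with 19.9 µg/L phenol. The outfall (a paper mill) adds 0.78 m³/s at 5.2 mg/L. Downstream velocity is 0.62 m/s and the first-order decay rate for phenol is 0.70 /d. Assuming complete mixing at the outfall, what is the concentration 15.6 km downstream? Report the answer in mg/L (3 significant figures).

19.9 µg/L = 0.0199 mg/L.
After complete mixing, C₀ = (0.78·5.2 + 92·0.0199) / 92.78 = 0.06345 mg/L.
Travel time t = 1.56e+04 m / 0.62 m/s = 2.516e+04 s = 0.2912 d.
C = 0.06345·exp(−0.70·0.2912) = 0.06345·0.8156 = 0.05175 mg/L.

0.0517 mg/L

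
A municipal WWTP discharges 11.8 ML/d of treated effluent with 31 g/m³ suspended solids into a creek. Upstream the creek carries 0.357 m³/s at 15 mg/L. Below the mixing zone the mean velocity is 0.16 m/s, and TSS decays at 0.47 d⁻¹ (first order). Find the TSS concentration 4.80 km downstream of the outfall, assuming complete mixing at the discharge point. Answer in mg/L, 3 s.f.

16.5 mg/L

11.8 ML/d = 0.1366 m³/s.
After complete mixing, C₀ = (0.1366·31 + 0.357·15) / 0.4936 = 19.43 mg/L.
Travel time t = 4800 m / 0.16 m/s = 3e+04 s = 0.3472 d.
C = 19.43·exp(−0.47·0.3472) = 19.43·0.8494 = 16.5 mg/L.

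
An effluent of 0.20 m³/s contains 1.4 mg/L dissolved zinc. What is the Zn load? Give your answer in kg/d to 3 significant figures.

24.2 kg/d

Mass flux = Q·C = 0.2 m³/s × 1.4 g/m³ = 0.28 g/s.
= 0.28 g/s × 86.4 = 24.19 kg/d.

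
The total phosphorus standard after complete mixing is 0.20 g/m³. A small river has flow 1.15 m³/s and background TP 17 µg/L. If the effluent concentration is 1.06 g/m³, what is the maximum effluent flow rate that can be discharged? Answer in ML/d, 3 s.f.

17 µg/L = 0.017 mg/L.
Mass balance at complete mixing: C_std·(Q_w + Q_r) = Q_w·C_e + Q_r·C_b.
Rearranging, Q_w = Q_r·(C_std − C_b)/(C_e − C_std) = 1.15·(0.2 − 0.017) / (1.06 − 0.2) = 0.2447 m³/s.
= 21.14 ML/d.

21.1 ML/d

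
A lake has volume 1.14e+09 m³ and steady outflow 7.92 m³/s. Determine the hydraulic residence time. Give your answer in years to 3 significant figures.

4.56 yr

Q = 7.92 m³/s × 3.156e+07 s/yr = 2.499e+08 m³/yr.
Hydraulic residence time τ = V/Q = 1.14e+09/2.499e+08 = 4.561 yr.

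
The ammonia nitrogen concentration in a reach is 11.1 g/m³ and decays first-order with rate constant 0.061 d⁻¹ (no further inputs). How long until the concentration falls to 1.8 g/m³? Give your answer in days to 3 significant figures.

t = ln(C₀/C)/k = ln(11.1/1.8)/0.061 = 1.819/0.061 = 29.82 d.

29.8 d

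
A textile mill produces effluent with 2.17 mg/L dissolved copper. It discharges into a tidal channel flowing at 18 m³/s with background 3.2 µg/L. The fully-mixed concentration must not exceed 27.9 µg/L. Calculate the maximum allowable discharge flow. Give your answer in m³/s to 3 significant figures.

0.208 m³/s

3.2 µg/L = 0.0032 mg/L.
27.9 µg/L = 0.0279 mg/L.
Mass balance at complete mixing: C_std·(Q_w + Q_r) = Q_w·C_e + Q_r·C_b.
Rearranging, Q_w = Q_r·(C_std − C_b)/(C_e − C_std) = 18·(0.0279 − 0.0032) / (2.17 − 0.0279) = 0.2076 m³/s.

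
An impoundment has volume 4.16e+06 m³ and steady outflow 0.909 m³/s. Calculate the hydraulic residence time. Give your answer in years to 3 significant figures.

Q = 0.909 m³/s × 3.156e+07 s/yr = 2.869e+07 m³/yr.
Hydraulic residence time τ = V/Q = 4.16e+06/2.869e+07 = 0.145 yr.

0.145 yr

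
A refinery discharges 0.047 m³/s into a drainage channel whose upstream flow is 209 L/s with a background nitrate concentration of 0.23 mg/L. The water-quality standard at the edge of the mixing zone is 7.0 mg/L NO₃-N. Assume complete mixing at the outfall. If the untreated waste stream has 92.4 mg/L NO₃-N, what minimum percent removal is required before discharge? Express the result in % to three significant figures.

209 L/s = 0.209 m³/s.
Mass balance: 7·0.256 = 0.047·Cₑ + 0.209·0.23.
Cₑ = (1.792 − 0.04807) / 0.047 = 37.1 mg/L.
Required removal = 1 − 37.1/92.4 = 59.84 %.

59.8 %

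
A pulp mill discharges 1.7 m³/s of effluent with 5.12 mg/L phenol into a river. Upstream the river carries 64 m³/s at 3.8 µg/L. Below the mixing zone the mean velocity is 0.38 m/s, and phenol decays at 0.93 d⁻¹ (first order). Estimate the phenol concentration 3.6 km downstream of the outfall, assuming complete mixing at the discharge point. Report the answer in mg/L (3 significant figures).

3.8 µg/L = 0.0038 mg/L.
After complete mixing, C₀ = (1.7·5.12 + 64·0.0038) / 65.7 = 0.1362 mg/L.
Travel time t = 3600 m / 0.38 m/s = 9474 s = 0.1096 d.
C = 0.1362·exp(−0.93·0.1096) = 0.1362·0.9031 = 0.123 mg/L.

0.123 mg/L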